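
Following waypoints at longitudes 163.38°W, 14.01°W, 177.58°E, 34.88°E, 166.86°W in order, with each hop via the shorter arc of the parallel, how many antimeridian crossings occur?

2

Leg 1: -163.38° → -14.01°, shortest Δλ = 149.37° (east) — does not cross 180°.
Leg 2: -14.01° → +177.58°, shortest Δλ = -168.41° (west) — crosses 180°.
Leg 3: +177.58° → +34.88°, shortest Δλ = -142.7° (west) — does not cross 180°.
Leg 4: +34.88° → -166.86°, shortest Δλ = 158.26° (east) — crosses 180°.
Total crossings: 2.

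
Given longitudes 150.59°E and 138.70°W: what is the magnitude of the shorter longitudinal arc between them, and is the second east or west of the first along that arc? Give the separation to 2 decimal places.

Raw difference: -138.70 − 150.59 = -289.29°.
Normalise into (−180°, 180°]: -289.29° + 360° = 70.71°.
Positive ⇒ the second point lies to the east; separation 70.71°.

70.71° east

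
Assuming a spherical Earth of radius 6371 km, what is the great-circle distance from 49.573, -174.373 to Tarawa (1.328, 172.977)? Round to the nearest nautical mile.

2969 nmi

Δλ = 172.977 − -174.373 = 347.350°; wrapped into (−180°, 180°]: -12.650°.
Δφ = 1.328 − 49.573 = -48.245°.
a = sin²(Δφ/2) + cos φ₁ · cos φ₂ · sin²(Δλ/2) = 0.174895.
c = 2·atan2(√a, √(1−a)) = 0.86294 rad → d = 6371·c ≈ 5497.76 km ≈ 2968.55 nmi.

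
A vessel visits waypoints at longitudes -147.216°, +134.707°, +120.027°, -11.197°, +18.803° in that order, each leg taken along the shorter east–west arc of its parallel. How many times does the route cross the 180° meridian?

Leg 1: -147.216° → +134.707°, shortest Δλ = -78.077° (west) — crosses 180°.
Leg 2: +134.707° → +120.027°, shortest Δλ = -14.68° (west) — does not cross 180°.
Leg 3: +120.027° → -11.197°, shortest Δλ = -131.224° (west) — does not cross 180°.
Leg 4: -11.197° → +18.803°, shortest Δλ = 30.0° (east) — does not cross 180°.
Total crossings: 1.

1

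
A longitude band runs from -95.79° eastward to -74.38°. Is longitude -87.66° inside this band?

Yes

Band width going east from -95.79° to -74.38°: ((-74.38 − -95.79) mod 360) = 21.41°.
Offset of -87.66° east of the west edge: ((-87.66 − -95.79) mod 360) = 8.13°.
8.13° ≤ 21.41° ⇒ inside.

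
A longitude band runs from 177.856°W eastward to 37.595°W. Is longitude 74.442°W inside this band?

Yes

Band width going east from -177.856° to -37.595°: ((-37.595 − -177.856) mod 360) = 140.261°.
Offset of -74.442° east of the west edge: ((-74.442 − -177.856) mod 360) = 103.414°.
103.414° ≤ 140.261° ⇒ inside.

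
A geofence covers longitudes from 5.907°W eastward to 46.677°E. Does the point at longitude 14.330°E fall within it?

Yes

Band width going east from -5.907° to +46.677°: ((46.677 − -5.907) mod 360) = 52.584°.
Offset of +14.330° east of the west edge: ((14.330 − -5.907) mod 360) = 20.237°.
20.237° ≤ 52.584° ⇒ inside.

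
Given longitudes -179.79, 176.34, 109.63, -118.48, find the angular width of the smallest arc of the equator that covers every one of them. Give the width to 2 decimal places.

131.89°

Sort the longitudes: -179.79°, -118.48°, +109.63°, +176.34°.
Eastward gaps between consecutive values (wrapping around): 61.31°, 228.11°, 66.71°, 3.87°.
Largest gap = 228.11° ⇒ minimal covering band is its complement: 360° − 228.11° = 131.89°.
Band runs from +109.63° eastward to -118.48°, crossing the antimeridian.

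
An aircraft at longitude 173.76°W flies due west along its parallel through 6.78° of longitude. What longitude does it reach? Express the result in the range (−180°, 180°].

179.46°E

Start at -173.76°; shift −6.78° → -180.54°.
-180.54° lies outside (−180°, 180°]; add 360° → +179.46°.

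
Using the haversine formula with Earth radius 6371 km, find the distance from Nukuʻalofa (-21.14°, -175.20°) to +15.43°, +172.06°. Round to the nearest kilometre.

Δλ = 172.06 − -175.20 = 347.26°; wrapped into (−180°, 180°]: -12.74°.
Δφ = 15.43 − -21.14 = 36.57°.
a = sin²(Δφ/2) + cos φ₁ · cos φ₂ · sin²(Δλ/2) = 0.109503.
c = 2·atan2(√a, √(1−a)) = 0.67454 rad → d = 6371·c ≈ 4297.49 km.

4297 km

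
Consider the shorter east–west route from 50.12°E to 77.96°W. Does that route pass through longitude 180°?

No

Signed shortest Δλ = ((-77.96 − 50.12 + 180) mod 360) − 180 = -128.08°.
Going west by 128.08° from +50.12° reaches -77.96° without touching 180°.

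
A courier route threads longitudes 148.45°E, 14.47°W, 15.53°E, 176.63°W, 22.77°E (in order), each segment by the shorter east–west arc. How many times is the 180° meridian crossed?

Leg 1: +148.45° → -14.47°, shortest Δλ = -162.92° (west) — does not cross 180°.
Leg 2: -14.47° → +15.53°, shortest Δλ = 30.0° (east) — does not cross 180°.
Leg 3: +15.53° → -176.63°, shortest Δλ = 167.84° (east) — crosses 180°.
Leg 4: -176.63° → +22.77°, shortest Δλ = -160.6° (west) — crosses 180°.
Total crossings: 2.

2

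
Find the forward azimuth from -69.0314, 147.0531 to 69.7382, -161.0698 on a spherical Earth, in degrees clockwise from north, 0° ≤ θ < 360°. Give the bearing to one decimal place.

Δλ = -161.0698 − 147.0531 = -308.1229°; wrapped into (−180°, 180°]: 51.8771°.
θ = atan2( sin Δλ · cos φ₂ , cos φ₁ · sin φ₂ − sin φ₁ · cos φ₂ · cos Δλ )
  = atan2(0.27244, 0.53535) = 26.971° → normalised to [0°, 360°): 26.971°.

27.0°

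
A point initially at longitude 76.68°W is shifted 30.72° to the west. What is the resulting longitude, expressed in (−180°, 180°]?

107.40°W

Start at -76.68°; shift −30.72° → -107.40°.
-107.40° already lies in (−180°, 180°].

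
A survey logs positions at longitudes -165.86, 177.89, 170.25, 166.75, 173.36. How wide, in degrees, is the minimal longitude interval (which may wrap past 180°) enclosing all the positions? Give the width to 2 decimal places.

Sort the longitudes: -165.86°, +166.75°, +170.25°, +173.36°, +177.89°.
Eastward gaps between consecutive values (wrapping around): 332.61°, 3.50°, 3.11°, 4.53°, 16.25°.
Largest gap = 332.61° ⇒ minimal covering band is its complement: 360° − 332.61° = 27.39°.
Band runs from +166.75° eastward to -165.86°, crossing the antimeridian.

27.39°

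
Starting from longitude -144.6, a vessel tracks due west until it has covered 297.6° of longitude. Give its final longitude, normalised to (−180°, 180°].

-82.2°

Start at -144.6°; shift −297.6° → -442.2°.
-442.2° lies outside (−180°, 180°]; add 360° → -82.2°.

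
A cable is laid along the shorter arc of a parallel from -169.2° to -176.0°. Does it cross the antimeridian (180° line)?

No

Signed shortest Δλ = ((-176.0 − -169.2 + 180) mod 360) − 180 = -6.8°.
Going west by 6.8° from -169.2° reaches -176.0° without touching 180°.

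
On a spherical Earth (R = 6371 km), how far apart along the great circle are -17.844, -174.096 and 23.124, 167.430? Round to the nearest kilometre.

4978 km

Δλ = 167.430 − -174.096 = 341.526°; wrapped into (−180°, 180°]: -18.474°.
Δφ = 23.124 − -17.844 = 40.968°.
a = sin²(Δφ/2) + cos φ₁ · cos φ₂ · sin²(Δλ/2) = 0.145018.
c = 2·atan2(√a, √(1−a)) = 0.78135 rad → d = 6371·c ≈ 4977.98 km.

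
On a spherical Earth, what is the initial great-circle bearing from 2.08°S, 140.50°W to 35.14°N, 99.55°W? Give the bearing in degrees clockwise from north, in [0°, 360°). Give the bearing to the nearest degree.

42°

Δλ = -99.55 − -140.50 = 40.95°.
θ = atan2( sin Δλ · cos φ₂ , cos φ₁ · sin φ₂ − sin φ₁ · cos φ₂ · cos Δλ )
  = atan2(0.53595, 0.59761) = 41.886° → normalised to [0°, 360°): 41.886°.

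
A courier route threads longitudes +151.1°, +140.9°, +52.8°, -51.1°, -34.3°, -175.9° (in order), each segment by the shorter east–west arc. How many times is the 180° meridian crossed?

0

Leg 1: +151.1° → +140.9°, shortest Δλ = -10.2° (west) — does not cross 180°.
Leg 2: +140.9° → +52.8°, shortest Δλ = -88.1° (west) — does not cross 180°.
Leg 3: +52.8° → -51.1°, shortest Δλ = -103.9° (west) — does not cross 180°.
Leg 4: -51.1° → -34.3°, shortest Δλ = 16.8° (east) — does not cross 180°.
Leg 5: -34.3° → -175.9°, shortest Δλ = -141.6° (west) — does not cross 180°.
Total crossings: 0.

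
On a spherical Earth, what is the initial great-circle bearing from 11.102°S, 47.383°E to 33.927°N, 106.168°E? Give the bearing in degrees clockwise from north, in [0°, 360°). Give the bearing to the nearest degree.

Δλ = 106.168 − 47.383 = 58.785°.
θ = atan2( sin Δλ · cos φ₂ , cos φ₁ · sin φ₂ − sin φ₁ · cos φ₂ · cos Δλ )
  = atan2(0.70963, 0.63049) = 48.379° → normalised to [0°, 360°): 48.379°.

48°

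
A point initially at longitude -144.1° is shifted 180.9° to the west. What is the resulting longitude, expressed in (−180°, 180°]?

Start at -144.1°; shift −180.9° → -325.0°.
-325.0° lies outside (−180°, 180°]; add 360° → +35.0°.

+35.0°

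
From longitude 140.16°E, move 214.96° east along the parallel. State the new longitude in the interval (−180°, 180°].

4.88°W

Start at +140.16°; shift +214.96° → +355.12°.
+355.12° lies outside (−180°, 180°]; subtract 360° → -4.88°.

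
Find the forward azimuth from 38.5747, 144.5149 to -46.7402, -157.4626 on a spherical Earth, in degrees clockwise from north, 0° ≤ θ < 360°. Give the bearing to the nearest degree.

144°

Δλ = -157.4626 − 144.5149 = -301.9775°; wrapped into (−180°, 180°]: 58.0225°.
θ = atan2( sin Δλ · cos φ₂ , cos φ₁ · sin φ₂ − sin φ₁ · cos φ₂ · cos Δλ )
  = atan2(0.58132, -0.79564) = 143.847° → normalised to [0°, 360°): 143.847°.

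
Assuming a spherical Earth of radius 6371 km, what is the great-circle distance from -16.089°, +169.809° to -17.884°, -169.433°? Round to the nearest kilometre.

Δλ = -169.433 − 169.809 = -339.242°; wrapped into (−180°, 180°]: 20.758°.
Δφ = -17.884 − -16.089 = -1.795°.
a = sin²(Δφ/2) + cos φ₁ · cos φ₂ · sin²(Δλ/2) = 0.029924.
c = 2·atan2(√a, √(1−a)) = 0.34772 rad → d = 6371·c ≈ 2215.34 km.

2215 km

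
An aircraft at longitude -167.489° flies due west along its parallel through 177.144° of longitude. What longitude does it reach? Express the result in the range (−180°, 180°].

+15.367°

Start at -167.489°; shift −177.144° → -344.633°.
-344.633° lies outside (−180°, 180°]; add 360° → +15.367°.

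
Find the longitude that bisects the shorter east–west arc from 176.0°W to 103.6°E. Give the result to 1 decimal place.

143.8°E

Signed shortest Δλ from -176.0° to +103.6° is -80.4°.
Midpoint longitude = -176.0° + (-80.4°)/2 = -176.0° − 40.2° = -216.2°.
Normalise into (−180°, 180°]: +143.8°.
(The naïve average (-176.0 + +103.6)/2 = -36.2° is on the wrong side of the globe.)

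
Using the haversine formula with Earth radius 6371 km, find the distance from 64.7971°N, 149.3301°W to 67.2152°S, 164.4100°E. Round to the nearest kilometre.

15130 km

Δλ = 164.4100 − -149.3301 = 313.7401°; wrapped into (−180°, 180°]: -46.2599°.
Δφ = -67.2152 − 64.7971 = -132.0123°.
a = sin²(Δφ/2) + cos φ₁ · cos φ₂ · sin²(Δλ/2) = 0.860092.
c = 2·atan2(√a, √(1−a)) = 2.37486 rad → d = 6371·c ≈ 15130.25 km.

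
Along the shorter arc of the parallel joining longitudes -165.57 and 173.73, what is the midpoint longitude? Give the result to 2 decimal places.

-175.92°

Signed shortest Δλ from -165.57° to +173.73° is -20.70°.
Midpoint longitude = -165.57° + (-20.70°)/2 = -165.57° − 10.35° = -175.92°.
(The naïve average (-165.57 + +173.73)/2 = 4.08° is on the wrong side of the globe.)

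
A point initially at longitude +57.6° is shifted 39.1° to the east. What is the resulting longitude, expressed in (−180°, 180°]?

+96.7°

Start at +57.6°; shift +39.1° → +96.7°.
+96.7° already lies in (−180°, 180°].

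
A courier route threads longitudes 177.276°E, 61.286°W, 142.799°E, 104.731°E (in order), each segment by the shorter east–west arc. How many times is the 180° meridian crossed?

Leg 1: +177.276° → -61.286°, shortest Δλ = 121.438° (east) — crosses 180°.
Leg 2: -61.286° → +142.799°, shortest Δλ = -155.915° (west) — crosses 180°.
Leg 3: +142.799° → +104.731°, shortest Δλ = -38.068° (west) — does not cross 180°.
Total crossings: 2.

2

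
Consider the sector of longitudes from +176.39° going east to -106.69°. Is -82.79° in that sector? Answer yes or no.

No

Band width going east from +176.39° to -106.69°: ((-106.69 − 176.39) mod 360) = 76.92°.
Offset of -82.79° east of the west edge: ((-82.79 − 176.39) mod 360) = 100.82°.
100.82° > 76.92° ⇒ outside.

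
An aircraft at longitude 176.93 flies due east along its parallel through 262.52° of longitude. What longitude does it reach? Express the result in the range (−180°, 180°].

+79.45°

Start at +176.93°; shift +262.52° → +439.45°.
+439.45° lies outside (−180°, 180°]; subtract 360° → +79.45°.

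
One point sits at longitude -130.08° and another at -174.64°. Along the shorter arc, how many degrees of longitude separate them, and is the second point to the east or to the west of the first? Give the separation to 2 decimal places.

44.56° west

Raw difference: -174.64 − -130.08 = -44.56°.
Normalise into (−180°, 180°]: -44.56° stays -44.56°.
Negative ⇒ the second point lies to the west; separation 44.56°.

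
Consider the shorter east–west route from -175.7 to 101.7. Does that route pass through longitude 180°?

Yes

Naïve |101.7 − -175.7| = 277.4° > 180°, so the shorter arc goes the other way round — across 180°.
Signed shortest Δλ = ((101.7 − -175.7 + 180) mod 360) − 180 = -82.6°.
Going west by 82.6° from -175.7° passes through 180° before reaching +101.7°.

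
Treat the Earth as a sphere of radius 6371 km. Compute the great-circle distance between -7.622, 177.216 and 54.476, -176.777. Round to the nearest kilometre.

Δλ = -176.777 − 177.216 = -353.993°; wrapped into (−180°, 180°]: 6.007°.
Δφ = 54.476 − -7.622 = 62.098°.
a = sin²(Δφ/2) + cos φ₁ · cos φ₂ · sin²(Δλ/2) = 0.267601.
c = 2·atan2(√a, √(1−a)) = 1.08739 rad → d = 6371·c ≈ 6927.76 km.

6928 km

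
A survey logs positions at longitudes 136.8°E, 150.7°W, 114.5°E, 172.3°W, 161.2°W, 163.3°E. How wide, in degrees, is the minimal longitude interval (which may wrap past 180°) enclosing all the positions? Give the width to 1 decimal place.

Sort the longitudes: -172.3°, -161.2°, -150.7°, +114.5°, +136.8°, +163.3°.
Eastward gaps between consecutive values (wrapping around): 11.1°, 10.5°, 265.2°, 22.3°, 26.5°, 24.4°.
Largest gap = 265.2° ⇒ minimal covering band is its complement: 360° − 265.2° = 94.8°.
Band runs from +114.5° eastward to -150.7°, crossing the antimeridian.

94.8°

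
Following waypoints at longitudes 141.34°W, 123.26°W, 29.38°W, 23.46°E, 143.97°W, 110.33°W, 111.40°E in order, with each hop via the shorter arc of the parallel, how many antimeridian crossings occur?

Leg 1: -141.34° → -123.26°, shortest Δλ = 18.08° (east) — does not cross 180°.
Leg 2: -123.26° → -29.38°, shortest Δλ = 93.88° (east) — does not cross 180°.
Leg 3: -29.38° → +23.46°, shortest Δλ = 52.84° (east) — does not cross 180°.
Leg 4: +23.46° → -143.97°, shortest Δλ = -167.43° (west) — does not cross 180°.
Leg 5: -143.97° → -110.33°, shortest Δλ = 33.64° (east) — does not cross 180°.
Leg 6: -110.33° → +111.40°, shortest Δλ = -138.27° (west) — crosses 180°.
Total crossings: 1.

1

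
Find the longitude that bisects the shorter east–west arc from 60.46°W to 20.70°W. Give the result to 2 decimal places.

40.58°W

Signed shortest Δλ from -60.46° to -20.70° is +39.76°.
Midpoint longitude = -60.46° + (+39.76°)/2 = -60.46° + 19.88° = -40.58°.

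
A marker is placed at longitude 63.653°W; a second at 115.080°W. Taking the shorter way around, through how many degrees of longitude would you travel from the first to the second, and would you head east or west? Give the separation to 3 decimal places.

Raw difference: -115.080 − -63.653 = -51.427°.
Normalise into (−180°, 180°]: -51.427° stays -51.427°.
Negative ⇒ the second point lies to the west; separation 51.427°.

51.427° west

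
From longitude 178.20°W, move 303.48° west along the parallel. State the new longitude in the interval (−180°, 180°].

Start at -178.20°; shift −303.48° → -481.68°.
-481.68° lies outside (−180°, 180°]; add 360° → -121.68°.

121.68°W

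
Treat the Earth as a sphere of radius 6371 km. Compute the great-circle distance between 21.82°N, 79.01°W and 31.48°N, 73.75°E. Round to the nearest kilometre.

Δλ = 73.75 − -79.01 = 152.76°.
Δφ = 31.48 − 21.82 = 9.66°.
a = sin²(Δφ/2) + cos φ₁ · cos φ₂ · sin²(Δλ/2) = 0.754910.
c = 2·atan2(√a, √(1−a)) = 2.10577 rad → d = 6371·c ≈ 13415.88 km.

13416 km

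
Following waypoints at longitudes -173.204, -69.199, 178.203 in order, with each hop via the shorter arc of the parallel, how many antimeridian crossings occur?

1

Leg 1: -173.204° → -69.199°, shortest Δλ = 104.005° (east) — does not cross 180°.
Leg 2: -69.199° → +178.203°, shortest Δλ = -112.598° (west) — crosses 180°.
Total crossings: 1.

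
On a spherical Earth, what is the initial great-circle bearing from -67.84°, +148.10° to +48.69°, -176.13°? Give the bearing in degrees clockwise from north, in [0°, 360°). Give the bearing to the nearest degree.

Δλ = -176.13 − 148.10 = -324.23°; wrapped into (−180°, 180°]: 35.77°.
θ = atan2( sin Δλ · cos φ₂ , cos φ₁ · sin φ₂ − sin φ₁ · cos φ₂ · cos Δλ )
  = atan2(0.38587, 0.77938) = 26.340° → normalised to [0°, 360°): 26.340°.

26°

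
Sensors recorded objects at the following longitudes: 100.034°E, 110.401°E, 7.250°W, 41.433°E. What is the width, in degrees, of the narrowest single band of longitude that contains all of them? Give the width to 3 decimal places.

Sort the longitudes: -7.250°, +41.433°, +100.034°, +110.401°.
Eastward gaps between consecutive values (wrapping around): 48.683°, 58.601°, 10.367°, 242.349°.
Largest gap = 242.349° ⇒ minimal covering band is its complement: 360° − 242.349° = 117.651°.
Band runs from -7.250° eastward to +110.401°.

117.651°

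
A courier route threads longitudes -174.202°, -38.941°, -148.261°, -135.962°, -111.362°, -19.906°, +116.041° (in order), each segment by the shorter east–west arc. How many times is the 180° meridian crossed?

Leg 1: -174.202° → -38.941°, shortest Δλ = 135.261° (east) — does not cross 180°.
Leg 2: -38.941° → -148.261°, shortest Δλ = -109.32° (west) — does not cross 180°.
Leg 3: -148.261° → -135.962°, shortest Δλ = 12.299° (east) — does not cross 180°.
Leg 4: -135.962° → -111.362°, shortest Δλ = 24.6° (east) — does not cross 180°.
Leg 5: -111.362° → -19.906°, shortest Δλ = 91.456° (east) — does not cross 180°.
Leg 6: -19.906° → +116.041°, shortest Δλ = 135.947° (east) — does not cross 180°.
Total crossings: 0.

0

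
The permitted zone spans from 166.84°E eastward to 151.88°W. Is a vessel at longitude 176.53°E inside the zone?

Band width going east from +166.84° to -151.88°: ((-151.88 − 166.84) mod 360) = 41.28°.
Offset of +176.53° east of the west edge: ((176.53 − 166.84) mod 360) = 9.69°.
9.69° ≤ 41.28° ⇒ inside.

Yes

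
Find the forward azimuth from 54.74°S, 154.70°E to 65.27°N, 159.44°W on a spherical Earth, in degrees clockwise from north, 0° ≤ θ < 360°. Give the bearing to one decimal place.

Δλ = -159.44 − 154.70 = -314.14°; wrapped into (−180°, 180°]: 45.86°.
θ = atan2( sin Δλ · cos φ₂ , cos φ₁ · sin φ₂ − sin φ₁ · cos φ₂ · cos Δλ )
  = atan2(0.30022, 0.76223) = 21.498° → normalised to [0°, 360°): 21.498°.

21.5°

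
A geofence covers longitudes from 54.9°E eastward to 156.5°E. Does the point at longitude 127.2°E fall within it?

Yes

Band width going east from +54.9° to +156.5°: ((156.5 − 54.9) mod 360) = 101.6°.
Offset of +127.2° east of the west edge: ((127.2 − 54.9) mod 360) = 72.3°.
72.3° ≤ 101.6° ⇒ inside.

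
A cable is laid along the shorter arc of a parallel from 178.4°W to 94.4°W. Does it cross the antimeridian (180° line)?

Signed shortest Δλ = ((-94.4 − -178.4 + 180) mod 360) − 180 = 84.0°.
Going east by 84.0° from -178.4° reaches -94.4° without touching 180°.

No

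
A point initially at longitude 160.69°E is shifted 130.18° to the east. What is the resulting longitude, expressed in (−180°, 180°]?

Start at +160.69°; shift +130.18° → +290.87°.
+290.87° lies outside (−180°, 180°]; subtract 360° → -69.13°.

69.13°W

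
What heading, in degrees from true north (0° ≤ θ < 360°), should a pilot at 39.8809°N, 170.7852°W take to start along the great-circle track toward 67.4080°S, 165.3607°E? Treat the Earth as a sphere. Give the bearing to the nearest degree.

189°

Δλ = 165.3607 − -170.7852 = 336.1459°; wrapped into (−180°, 180°]: -23.8541°.
θ = atan2( sin Δλ · cos φ₂ , cos φ₁ · sin φ₂ − sin φ₁ · cos φ₂ · cos Δλ )
  = atan2(-0.15536, -0.93378) = -170.554° → normalised to [0°, 360°): 189.446°.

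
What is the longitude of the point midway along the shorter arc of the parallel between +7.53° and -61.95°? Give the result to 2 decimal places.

Signed shortest Δλ from +7.53° to -61.95° is -69.48°.
Midpoint longitude = +7.53° + (-69.48°)/2 = +7.53° − 34.74° = -27.21°.

-27.21°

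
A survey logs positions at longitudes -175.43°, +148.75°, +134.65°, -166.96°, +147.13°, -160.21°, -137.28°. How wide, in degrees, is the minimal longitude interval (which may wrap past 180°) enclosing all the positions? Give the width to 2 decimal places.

Sort the longitudes: -175.43°, -166.96°, -160.21°, -137.28°, +134.65°, +147.13°, +148.75°.
Eastward gaps between consecutive values (wrapping around): 8.47°, 6.75°, 22.93°, 271.93°, 12.48°, 1.62°, 35.82°.
Largest gap = 271.93° ⇒ minimal covering band is its complement: 360° − 271.93° = 88.07°.
Band runs from +134.65° eastward to -137.28°, crossing the antimeridian.

88.07°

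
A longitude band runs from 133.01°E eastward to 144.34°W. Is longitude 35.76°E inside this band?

No

Band width going east from +133.01° to -144.34°: ((-144.34 − 133.01) mod 360) = 82.65°.
Offset of +35.76° east of the west edge: ((35.76 − 133.01) mod 360) = 262.75°.
262.75° > 82.65° ⇒ outside.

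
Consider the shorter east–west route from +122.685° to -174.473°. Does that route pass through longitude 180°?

Naïve |-174.473 − 122.685| = 297.158° > 180°, so the shorter arc goes the other way round — across 180°.
Signed shortest Δλ = ((-174.473 − 122.685 + 180) mod 360) − 180 = 62.842°.
Going east by 62.842° from +122.685° passes through 180° before reaching -174.473°.

Yes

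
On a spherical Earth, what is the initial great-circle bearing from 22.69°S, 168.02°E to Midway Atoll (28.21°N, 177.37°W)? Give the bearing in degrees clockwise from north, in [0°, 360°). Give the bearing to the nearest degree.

16°

Δλ = -177.37 − 168.02 = -345.39°; wrapped into (−180°, 180°]: 14.61°.
θ = atan2( sin Δλ · cos φ₂ , cos φ₁ · sin φ₂ − sin φ₁ · cos φ₂ · cos Δλ )
  = atan2(0.22228, 0.76505) = 16.201° → normalised to [0°, 360°): 16.201°.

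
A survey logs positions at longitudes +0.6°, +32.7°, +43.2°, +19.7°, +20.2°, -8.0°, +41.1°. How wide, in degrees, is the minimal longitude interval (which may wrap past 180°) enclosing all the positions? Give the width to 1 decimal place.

Sort the longitudes: -8.0°, +0.6°, +19.7°, +20.2°, +32.7°, +41.1°, +43.2°.
Eastward gaps between consecutive values (wrapping around): 8.6°, 19.1°, 0.5°, 12.5°, 8.4°, 2.1°, 308.8°.
Largest gap = 308.8° ⇒ minimal covering band is its complement: 360° − 308.8° = 51.2°.
Band runs from -8.0° eastward to +43.2°.

51.2°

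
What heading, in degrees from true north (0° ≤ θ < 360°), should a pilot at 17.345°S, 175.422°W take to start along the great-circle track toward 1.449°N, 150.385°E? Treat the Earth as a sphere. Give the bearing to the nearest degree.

296°

Δλ = 150.385 − -175.422 = 325.807°; wrapped into (−180°, 180°]: -34.193°.
θ = atan2( sin Δλ · cos φ₂ , cos φ₁ · sin φ₂ − sin φ₁ · cos φ₂ · cos Δλ )
  = atan2(-0.56180, 0.27065) = -64.277° → normalised to [0°, 360°): 295.723°.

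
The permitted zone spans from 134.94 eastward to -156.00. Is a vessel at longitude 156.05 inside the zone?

Yes

Band width going east from +134.94° to -156.00°: ((-156.00 − 134.94) mod 360) = 69.06°.
Offset of +156.05° east of the west edge: ((156.05 − 134.94) mod 360) = 21.11°.
21.11° ≤ 69.06° ⇒ inside.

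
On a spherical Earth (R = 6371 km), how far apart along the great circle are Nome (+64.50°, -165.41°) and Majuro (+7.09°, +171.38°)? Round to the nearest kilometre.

Δλ = 171.38 − -165.41 = 336.79°; wrapped into (−180°, 180°]: -23.21°.
Δφ = 7.09 − 64.50 = -57.41°.
a = sin²(Δφ/2) + cos φ₁ · cos φ₂ · sin²(Δλ/2) = 0.247976.
c = 2·atan2(√a, √(1−a)) = 1.04252 rad → d = 6371·c ≈ 6641.88 km.

6642 km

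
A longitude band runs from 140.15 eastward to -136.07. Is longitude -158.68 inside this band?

Yes

Band width going east from +140.15° to -136.07°: ((-136.07 − 140.15) mod 360) = 83.78°.
Offset of -158.68° east of the west edge: ((-158.68 − 140.15) mod 360) = 61.17°.
61.17° ≤ 83.78° ⇒ inside.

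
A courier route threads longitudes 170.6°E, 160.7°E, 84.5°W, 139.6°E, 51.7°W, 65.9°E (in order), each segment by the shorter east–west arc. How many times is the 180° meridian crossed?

3

Leg 1: +170.6° → +160.7°, shortest Δλ = -9.9° (west) — does not cross 180°.
Leg 2: +160.7° → -84.5°, shortest Δλ = 114.8° (east) — crosses 180°.
Leg 3: -84.5° → +139.6°, shortest Δλ = -135.9° (west) — crosses 180°.
Leg 4: +139.6° → -51.7°, shortest Δλ = 168.7° (east) — crosses 180°.
Leg 5: -51.7° → +65.9°, shortest Δλ = 117.6° (east) — does not cross 180°.
Total crossings: 3.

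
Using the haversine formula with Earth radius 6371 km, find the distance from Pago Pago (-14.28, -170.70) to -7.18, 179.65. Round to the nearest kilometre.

1316 km

Δλ = 179.65 − -170.70 = 350.35°; wrapped into (−180°, 180°]: -9.65°.
Δφ = -7.18 − -14.28 = 7.10°.
a = sin²(Δφ/2) + cos φ₁ · cos φ₂ · sin²(Δλ/2) = 0.010637.
c = 2·atan2(√a, √(1−a)) = 0.20664 rad → d = 6371·c ≈ 1316.47 km.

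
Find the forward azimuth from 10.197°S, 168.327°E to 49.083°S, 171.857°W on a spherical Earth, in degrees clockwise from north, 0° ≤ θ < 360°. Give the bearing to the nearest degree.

Δλ = -171.857 − 168.327 = -340.184°; wrapped into (−180°, 180°]: 19.816°.
θ = atan2( sin Δλ · cos φ₂ , cos φ₁ · sin φ₂ − sin φ₁ · cos φ₂ · cos Δλ )
  = atan2(0.22203, -0.63464) = 160.717° → normalised to [0°, 360°): 160.717°.

161°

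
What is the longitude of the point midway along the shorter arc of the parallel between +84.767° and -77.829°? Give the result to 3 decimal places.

Signed shortest Δλ from +84.767° to -77.829° is -162.596°.
Midpoint longitude = +84.767° + (-162.596°)/2 = +84.767° − 81.298° = +3.469°.

+3.469°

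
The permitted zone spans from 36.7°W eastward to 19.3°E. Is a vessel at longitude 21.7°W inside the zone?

Band width going east from -36.7° to +19.3°: ((19.3 − -36.7) mod 360) = 56.0°.
Offset of -21.7° east of the west edge: ((-21.7 − -36.7) mod 360) = 15.0°.
15.0° ≤ 56.0° ⇒ inside.

Yes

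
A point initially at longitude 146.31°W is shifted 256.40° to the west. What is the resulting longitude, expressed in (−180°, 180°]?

Start at -146.31°; shift −256.40° → -402.71°.
-402.71° lies outside (−180°, 180°]; add 360° → -42.71°.

42.71°W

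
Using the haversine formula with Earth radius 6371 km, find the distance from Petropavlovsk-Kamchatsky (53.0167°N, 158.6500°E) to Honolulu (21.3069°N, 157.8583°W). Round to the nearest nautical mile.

Δλ = -157.8583 − 158.6500 = -316.5083°; wrapped into (−180°, 180°]: 43.4917°.
Δφ = 21.3069 − 53.0167 = -31.7098°.
a = sin²(Δφ/2) + cos φ₁ · cos φ₂ · sin²(Δλ/2) = 0.151570.
c = 2·atan2(√a, √(1−a)) = 0.79979 rad → d = 6371·c ≈ 5095.44 km ≈ 2751.32 nmi.

2751 nmi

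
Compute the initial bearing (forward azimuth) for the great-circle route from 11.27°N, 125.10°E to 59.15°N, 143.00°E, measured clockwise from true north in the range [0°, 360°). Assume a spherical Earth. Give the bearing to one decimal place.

Δλ = 143.00 − 125.10 = 17.90°.
θ = atan2( sin Δλ · cos φ₂ , cos φ₁ · sin φ₂ − sin φ₁ · cos φ₂ · cos Δλ )
  = atan2(0.15761, 0.74659) = 11.920° → normalised to [0°, 360°): 11.920°.

11.9°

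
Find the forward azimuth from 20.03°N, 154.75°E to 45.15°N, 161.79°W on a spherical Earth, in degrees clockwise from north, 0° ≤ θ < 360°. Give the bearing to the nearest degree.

Δλ = -161.79 − 154.75 = -316.54°; wrapped into (−180°, 180°]: 43.46°.
θ = atan2( sin Δλ · cos φ₂ , cos φ₁ · sin φ₂ − sin φ₁ · cos φ₂ · cos Δλ )
  = atan2(0.48511, 0.49074) = 44.669° → normalised to [0°, 360°): 44.669°.

45°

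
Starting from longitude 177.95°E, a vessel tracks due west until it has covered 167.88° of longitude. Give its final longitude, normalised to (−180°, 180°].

10.07°E

Start at +177.95°; shift −167.88° → +10.07°.
+10.07° already lies in (−180°, 180°].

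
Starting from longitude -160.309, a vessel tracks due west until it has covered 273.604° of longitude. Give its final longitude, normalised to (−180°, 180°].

-73.913°

Start at -160.309°; shift −273.604° → -433.913°.
-433.913° lies outside (−180°, 180°]; add 360° → -73.913°.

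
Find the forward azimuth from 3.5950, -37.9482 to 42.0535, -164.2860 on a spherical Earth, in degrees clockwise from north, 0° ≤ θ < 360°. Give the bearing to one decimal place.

Δλ = -164.2860 − -37.9482 = -126.3378°.
θ = atan2( sin Δλ · cos φ₂ , cos φ₁ · sin φ₂ − sin φ₁ · cos φ₂ · cos Δλ )
  = atan2(-0.59813, 0.69609) = -40.671° → normalised to [0°, 360°): 319.329°.

319.3°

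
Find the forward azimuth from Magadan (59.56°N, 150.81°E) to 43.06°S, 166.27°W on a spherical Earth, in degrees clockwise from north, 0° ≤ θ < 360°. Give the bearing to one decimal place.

148.4°

Δλ = -166.27 − 150.81 = -317.08°; wrapped into (−180°, 180°]: 42.92°.
θ = atan2( sin Δλ · cos φ₂ , cos φ₁ · sin φ₂ − sin φ₁ · cos φ₂ · cos Δλ )
  = atan2(0.49755, -0.80721) = 148.351° → normalised to [0°, 360°): 148.351°.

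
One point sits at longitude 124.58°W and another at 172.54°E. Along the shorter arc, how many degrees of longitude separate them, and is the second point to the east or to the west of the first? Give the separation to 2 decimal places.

62.88° west

Raw difference: 172.54 − -124.58 = 297.12°.
Normalise into (−180°, 180°]: 297.12° − 360° = -62.88°.
Negative ⇒ the second point lies to the west; separation 62.88°.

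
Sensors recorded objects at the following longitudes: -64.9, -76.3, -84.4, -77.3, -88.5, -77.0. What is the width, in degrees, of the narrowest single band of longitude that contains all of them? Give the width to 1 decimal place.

Sort the longitudes: -88.5°, -84.4°, -77.3°, -77.0°, -76.3°, -64.9°.
Eastward gaps between consecutive values (wrapping around): 4.1°, 7.1°, 0.3°, 0.7°, 11.4°, 336.4°.
Largest gap = 336.4° ⇒ minimal covering band is its complement: 360° − 336.4° = 23.6°.
Band runs from -88.5° eastward to -64.9°.

23.6°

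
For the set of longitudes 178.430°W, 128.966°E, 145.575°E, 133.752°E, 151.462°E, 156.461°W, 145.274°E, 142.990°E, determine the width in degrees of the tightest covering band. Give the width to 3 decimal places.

74.573°

Sort the longitudes: -178.430°, -156.461°, +128.966°, +133.752°, +142.990°, +145.274°, +145.575°, +151.462°.
Eastward gaps between consecutive values (wrapping around): 21.969°, 285.427°, 4.786°, 9.238°, 2.284°, 0.301°, 5.887°, 30.108°.
Largest gap = 285.427° ⇒ minimal covering band is its complement: 360° − 285.427° = 74.573°.
Band runs from +128.966° eastward to -156.461°, crossing the antimeridian.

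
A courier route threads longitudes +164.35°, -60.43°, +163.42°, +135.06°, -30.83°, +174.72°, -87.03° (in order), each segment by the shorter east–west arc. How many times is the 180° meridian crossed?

4

Leg 1: +164.35° → -60.43°, shortest Δλ = 135.22° (east) — crosses 180°.
Leg 2: -60.43° → +163.42°, shortest Δλ = -136.15° (west) — crosses 180°.
Leg 3: +163.42° → +135.06°, shortest Δλ = -28.36° (west) — does not cross 180°.
Leg 4: +135.06° → -30.83°, shortest Δλ = -165.89° (west) — does not cross 180°.
Leg 5: -30.83° → +174.72°, shortest Δλ = -154.45° (west) — crosses 180°.
Leg 6: +174.72° → -87.03°, shortest Δλ = 98.25° (east) — crosses 180°.
Total crossings: 4.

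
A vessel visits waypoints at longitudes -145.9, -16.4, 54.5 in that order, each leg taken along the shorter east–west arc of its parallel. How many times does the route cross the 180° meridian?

0

Leg 1: -145.9° → -16.4°, shortest Δλ = 129.5° (east) — does not cross 180°.
Leg 2: -16.4° → +54.5°, shortest Δλ = 70.9° (east) — does not cross 180°.
Total crossings: 0.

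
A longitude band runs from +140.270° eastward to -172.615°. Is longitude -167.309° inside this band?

No

Band width going east from +140.270° to -172.615°: ((-172.615 − 140.270) mod 360) = 47.115°.
Offset of -167.309° east of the west edge: ((-167.309 − 140.270) mod 360) = 52.421°.
52.421° > 47.115° ⇒ outside.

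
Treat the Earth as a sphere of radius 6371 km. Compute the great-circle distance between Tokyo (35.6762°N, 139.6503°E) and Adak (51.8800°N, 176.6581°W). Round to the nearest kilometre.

3867 km

Δλ = -176.6581 − 139.6503 = -316.3084°; wrapped into (−180°, 180°]: 43.6916°.
Δφ = 51.8800 − 35.6762 = 16.2038°.
a = sin²(Δφ/2) + cos φ₁ · cos φ₂ · sin²(Δλ/2) = 0.089297.
c = 2·atan2(√a, √(1−a)) = 0.60692 rad → d = 6371·c ≈ 3866.72 km.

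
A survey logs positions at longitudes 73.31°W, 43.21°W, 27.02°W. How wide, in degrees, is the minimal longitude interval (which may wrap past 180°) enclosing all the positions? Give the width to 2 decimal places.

46.29°

Sort the longitudes: -73.31°, -43.21°, -27.02°.
Eastward gaps between consecutive values (wrapping around): 30.10°, 16.19°, 313.71°.
Largest gap = 313.71° ⇒ minimal covering band is its complement: 360° − 313.71° = 46.29°.
Band runs from -73.31° eastward to -27.02°.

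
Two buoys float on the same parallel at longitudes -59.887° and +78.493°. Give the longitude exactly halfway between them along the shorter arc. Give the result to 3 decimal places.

+9.303°

Signed shortest Δλ from -59.887° to +78.493° is +138.380°.
Midpoint longitude = -59.887° + (+138.380°)/2 = -59.887° + 69.190° = +9.303°.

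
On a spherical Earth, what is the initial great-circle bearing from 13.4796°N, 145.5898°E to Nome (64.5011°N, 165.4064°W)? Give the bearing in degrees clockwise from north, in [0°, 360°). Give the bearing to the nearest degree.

Δλ = -165.4064 − 145.5898 = -310.9962°; wrapped into (−180°, 180°]: 49.0038°.
θ = atan2( sin Δλ · cos φ₂ , cos φ₁ · sin φ₂ − sin φ₁ · cos φ₂ · cos Δλ )
  = atan2(0.32492, 0.81190) = 21.811° → normalised to [0°, 360°): 21.811°.

22°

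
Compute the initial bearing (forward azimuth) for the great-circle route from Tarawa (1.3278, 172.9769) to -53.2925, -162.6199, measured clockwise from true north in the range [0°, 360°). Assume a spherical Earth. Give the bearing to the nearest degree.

163°

Δλ = -162.6199 − 172.9769 = -335.5968°; wrapped into (−180°, 180°]: 24.4032°.
θ = atan2( sin Δλ · cos φ₂ , cos φ₁ · sin φ₂ − sin φ₁ · cos φ₂ · cos Δλ )
  = atan2(0.24696, -0.81410) = 163.125° → normalised to [0°, 360°): 163.125°.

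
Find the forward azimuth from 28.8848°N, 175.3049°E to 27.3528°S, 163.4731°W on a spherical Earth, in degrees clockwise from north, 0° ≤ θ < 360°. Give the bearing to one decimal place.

Δλ = -163.4731 − 175.3049 = -338.7780°; wrapped into (−180°, 180°]: 21.2220°.
θ = atan2( sin Δλ · cos φ₂ , cos φ₁ · sin φ₂ − sin φ₁ · cos φ₂ · cos Δλ )
  = atan2(0.32151, -0.80225) = 158.161° → normalised to [0°, 360°): 158.161°.

158.2°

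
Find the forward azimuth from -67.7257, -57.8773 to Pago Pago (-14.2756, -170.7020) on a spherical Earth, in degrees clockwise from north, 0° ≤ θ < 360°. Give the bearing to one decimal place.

Δλ = -170.7020 − -57.8773 = -112.8247°.
θ = atan2( sin Δλ · cos φ₂ , cos φ₁ · sin φ₂ − sin φ₁ · cos φ₂ · cos Δλ )
  = atan2(-0.89323, -0.44135) = -116.294° → normalised to [0°, 360°): 243.706°.

243.7°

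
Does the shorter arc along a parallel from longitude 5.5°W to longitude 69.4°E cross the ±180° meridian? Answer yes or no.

No

Signed shortest Δλ = ((69.4 − -5.5 + 180) mod 360) − 180 = 74.9°.
Going east by 74.9° from -5.5° reaches +69.4° without touching 180°.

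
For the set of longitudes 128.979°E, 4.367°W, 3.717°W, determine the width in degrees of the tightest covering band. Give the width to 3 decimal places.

133.346°

Sort the longitudes: -4.367°, -3.717°, +128.979°.
Eastward gaps between consecutive values (wrapping around): 0.650°, 132.696°, 226.654°.
Largest gap = 226.654° ⇒ minimal covering band is its complement: 360° − 226.654° = 133.346°.
Band runs from -4.367° eastward to +128.979°.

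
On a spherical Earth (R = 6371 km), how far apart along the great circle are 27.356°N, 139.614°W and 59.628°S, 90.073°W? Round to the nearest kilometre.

10678 km

Δλ = -90.073 − -139.614 = 49.541°.
Δφ = -59.628 − 27.356 = -86.984°.
a = sin²(Δφ/2) + cos φ₁ · cos φ₂ · sin²(Δλ/2) = 0.552526.
c = 2·atan2(√a, √(1−a)) = 1.67604 rad → d = 6371·c ≈ 10678.06 km.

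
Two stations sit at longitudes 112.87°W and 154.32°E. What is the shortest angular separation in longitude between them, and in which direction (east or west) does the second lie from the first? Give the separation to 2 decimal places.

92.81° west

Raw difference: 154.32 − -112.87 = 267.19°.
Normalise into (−180°, 180°]: 267.19° − 360° = -92.81°.
Negative ⇒ the second point lies to the west; separation 92.81°.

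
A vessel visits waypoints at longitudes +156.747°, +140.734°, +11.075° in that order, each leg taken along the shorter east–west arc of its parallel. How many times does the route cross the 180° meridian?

0

Leg 1: +156.747° → +140.734°, shortest Δλ = -16.013° (west) — does not cross 180°.
Leg 2: +140.734° → +11.075°, shortest Δλ = -129.659° (west) — does not cross 180°.
Total crossings: 0.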